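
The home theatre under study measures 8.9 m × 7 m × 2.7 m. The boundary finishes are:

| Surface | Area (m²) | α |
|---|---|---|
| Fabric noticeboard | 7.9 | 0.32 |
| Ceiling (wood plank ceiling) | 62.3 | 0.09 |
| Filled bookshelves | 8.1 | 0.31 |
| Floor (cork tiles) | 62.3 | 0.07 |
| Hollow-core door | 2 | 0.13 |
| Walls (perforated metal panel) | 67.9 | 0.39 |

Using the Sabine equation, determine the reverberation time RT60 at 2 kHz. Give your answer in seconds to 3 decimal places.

Equivalent absorption area: A = 7.9×0.32 + 62.3×0.09 + 8.1×0.31 + 62.3×0.07 + 2×0.13 + 67.9×0.39 = 41.748 m².
V = 8.9·7·2.7 = 168.21 m³.
T = 0.161 V/A = 0.161·168.21/41.748 = 0.649 s.

0.649 seconds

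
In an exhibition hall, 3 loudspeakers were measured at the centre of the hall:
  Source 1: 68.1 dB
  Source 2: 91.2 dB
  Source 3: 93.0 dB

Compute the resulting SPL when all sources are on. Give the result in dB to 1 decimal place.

Sum in the linear (power) domain: Σ 10^(Lᵢ/10) = 10^(68.1/10) + 10^(91.2/10) + 10^(93.0/10) = 3.32e+09.
Combined level = 10 log₁₀(3.32e+09) = 95.2 dB.

95.2 dB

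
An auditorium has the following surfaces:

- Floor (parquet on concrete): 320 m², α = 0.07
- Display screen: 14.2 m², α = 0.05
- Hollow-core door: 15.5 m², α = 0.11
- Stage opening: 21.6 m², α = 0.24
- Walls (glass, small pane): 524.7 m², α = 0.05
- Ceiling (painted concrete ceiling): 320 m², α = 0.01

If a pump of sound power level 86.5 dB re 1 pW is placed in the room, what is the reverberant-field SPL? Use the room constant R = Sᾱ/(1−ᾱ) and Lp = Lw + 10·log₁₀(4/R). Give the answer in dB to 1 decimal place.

74.6 dB

A = 59.434 sabins; S = 1216.0 m².
ᾱ = 59.434/1216.0 = 0.0489; R = Sᾱ/(1−ᾱ) = 59.434/(1−0.0489) = 62.490 m².
Lp = 86.5 + 10·log₁₀(4/62.490) = 86.5 + (-11.94) = 74.6 dB.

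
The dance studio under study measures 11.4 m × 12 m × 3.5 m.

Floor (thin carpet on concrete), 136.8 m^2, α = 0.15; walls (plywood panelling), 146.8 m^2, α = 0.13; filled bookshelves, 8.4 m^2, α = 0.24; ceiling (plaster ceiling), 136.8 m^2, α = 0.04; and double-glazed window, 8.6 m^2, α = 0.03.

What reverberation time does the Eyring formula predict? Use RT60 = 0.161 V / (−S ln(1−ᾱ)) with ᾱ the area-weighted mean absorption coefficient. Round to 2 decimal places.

1.54 seconds

S = Σ Sᵢ = 437.4 m^2.
Absorption A = 136.8·0.15 + 146.8·0.13 + 8.4·0.24 + 136.8·0.04 + 8.6·0.03 = 47.350 sabins.
ᾱ = 47.350 / 437.4 = 0.1083.
−S·ln(1−ᾱ) = −437.4 × ln(1 − 0.1083) = 50.137.
V = 11.4 × 12 × 3.5 = 478.8 m³.
T = 0.161·V/[−S·ln(1−ᾱ)] = 0.161·478.8/50.137 = 1.54 s.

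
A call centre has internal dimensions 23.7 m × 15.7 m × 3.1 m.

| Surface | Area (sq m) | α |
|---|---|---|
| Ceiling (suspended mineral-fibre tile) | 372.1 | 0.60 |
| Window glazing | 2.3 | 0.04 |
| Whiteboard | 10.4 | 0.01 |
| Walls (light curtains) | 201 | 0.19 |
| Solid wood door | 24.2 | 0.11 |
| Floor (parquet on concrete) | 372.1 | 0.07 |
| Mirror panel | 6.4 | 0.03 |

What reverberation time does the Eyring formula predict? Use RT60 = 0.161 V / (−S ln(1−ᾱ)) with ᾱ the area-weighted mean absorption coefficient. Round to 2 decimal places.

0.54 seconds

S = Σ Sᵢ = 988.5 sq m.
Σ(Sᵢαᵢ) = 372.1·0.60 + 2.3·0.04 + 10.4·0.01 + 201·0.19 + 24.2·0.11 + 372.1·0.07 + 6.4·0.03 = 290.547.
Mean coefficient ᾱ = A/S = 0.2939.
Eyring denominator: −S ln(1−ᾱ) = 343.996.
V = 23.7 × 15.7 × 3.1 = 1153.479 m³.
T = 0.161·V/[−S·ln(1−ᾱ)] = 0.161·1153.479/343.996 = 0.54 s.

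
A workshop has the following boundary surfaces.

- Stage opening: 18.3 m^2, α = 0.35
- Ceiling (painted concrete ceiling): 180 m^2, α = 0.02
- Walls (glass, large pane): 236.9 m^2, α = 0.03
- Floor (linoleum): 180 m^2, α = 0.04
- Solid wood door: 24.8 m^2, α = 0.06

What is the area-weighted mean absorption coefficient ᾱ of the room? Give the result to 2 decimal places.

Total surface area S = 640.0 m^2.
Weighted sum Σ Sα = 25.800.
ᾱ = 25.800 / 640.0 = 0.04.

0.04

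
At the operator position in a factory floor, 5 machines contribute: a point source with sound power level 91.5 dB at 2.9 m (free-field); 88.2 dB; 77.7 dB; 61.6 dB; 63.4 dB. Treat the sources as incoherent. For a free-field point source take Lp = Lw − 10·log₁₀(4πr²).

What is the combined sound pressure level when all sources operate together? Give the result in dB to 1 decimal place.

88.7 dB

Source at 2.9 m: Lp = 91.5 − 10·log₁₀(4π·2.9²) = 91.5 − 10·log₁₀(105.683) = 71.3 dB.
Sum in the linear (power) domain: Σ 10^(Lᵢ/10) = 10^(71.3/10) + 10^(88.2/10) + 10^(77.7/10) + 10^(61.6/10) + 10^(63.4/10) = 7.367e+08.
Back to dB: 10·log₁₀ Σ = 88.7 dB.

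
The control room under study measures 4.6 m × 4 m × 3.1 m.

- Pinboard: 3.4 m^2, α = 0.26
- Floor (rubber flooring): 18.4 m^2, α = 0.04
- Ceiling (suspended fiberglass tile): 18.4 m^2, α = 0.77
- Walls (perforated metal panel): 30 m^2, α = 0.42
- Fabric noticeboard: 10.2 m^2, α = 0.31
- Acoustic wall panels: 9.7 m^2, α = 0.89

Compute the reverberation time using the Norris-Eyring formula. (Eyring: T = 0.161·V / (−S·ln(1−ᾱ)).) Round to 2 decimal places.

0.17 seconds

Total surface area S = 3.4 + 18.4 + 18.4 + 30 + 10.2 + 9.7 = 90.1 m^2.
Absorption A = 3.4·0.26 + 18.4·0.04 + 18.4·0.77 + 30·0.42 + 10.2·0.31 + 9.7·0.89 = 40.183 sabins.
Mean coefficient ᾱ = A/S = 0.4460.
Eyring denominator: −S ln(1−ᾱ) = 53.212.
V = 4.6 × 4 × 3.1 = 57.04 m³.
T = 0.161·V/[−S·ln(1−ᾱ)] = 0.161·57.04/53.212 = 0.17 s.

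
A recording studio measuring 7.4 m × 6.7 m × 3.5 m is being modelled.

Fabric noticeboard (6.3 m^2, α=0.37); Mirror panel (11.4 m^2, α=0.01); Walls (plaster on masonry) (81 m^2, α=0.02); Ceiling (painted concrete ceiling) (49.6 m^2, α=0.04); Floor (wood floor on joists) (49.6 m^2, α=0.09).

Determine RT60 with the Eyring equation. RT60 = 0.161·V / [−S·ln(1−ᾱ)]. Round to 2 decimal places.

Total surface area S = 6.3 + 11.4 + 81 + 49.6 + 49.6 = 197.9 m^2.
Σ(Sᵢαᵢ) = 6.3·0.37 + 11.4·0.01 + 81·0.02 + 49.6·0.04 + 49.6·0.09 = 10.513.
ᾱ = 10.513 / 197.9 = 0.0531.
Eyring denominator: −S ln(1−ᾱ) = 10.798.
V = 7.4 × 6.7 × 3.5 = 173.53 m³.
RT60 = 0.161 × 173.53 / 10.798 = 2.59 s.

2.59 seconds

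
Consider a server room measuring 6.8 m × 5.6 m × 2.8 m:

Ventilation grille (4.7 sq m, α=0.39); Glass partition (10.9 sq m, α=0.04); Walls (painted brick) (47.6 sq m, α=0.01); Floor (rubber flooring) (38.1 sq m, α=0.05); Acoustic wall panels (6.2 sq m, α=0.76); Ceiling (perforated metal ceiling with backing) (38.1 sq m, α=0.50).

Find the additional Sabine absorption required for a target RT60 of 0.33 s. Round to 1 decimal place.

23.6 sabins

Summing Sᵢαᵢ: 1.833 + 0.436 + 0.476 + 1.905 + 4.712 + 19.050 → A₁ = 28.412 sabins.
Target A₂ = 0.161·106.624/0.33 = 52.020 sabins (V = 106.624 m³).
Shortfall: 52.020 − 28.412 = 23.6 sabins.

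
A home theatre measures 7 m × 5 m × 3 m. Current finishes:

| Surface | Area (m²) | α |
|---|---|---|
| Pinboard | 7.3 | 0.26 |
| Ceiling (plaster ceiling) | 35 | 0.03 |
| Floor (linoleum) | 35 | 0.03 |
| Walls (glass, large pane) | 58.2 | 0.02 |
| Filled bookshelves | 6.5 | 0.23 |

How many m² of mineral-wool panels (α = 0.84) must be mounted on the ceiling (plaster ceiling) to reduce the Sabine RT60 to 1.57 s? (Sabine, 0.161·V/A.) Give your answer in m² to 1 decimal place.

Total absorption A₁ = 7.3·0.26 + 35·0.03 + 35·0.03 + 58.2·0.02 + 6.5·0.23
  = 1.898 + 1.050 + 1.050 + 1.164 + 1.495 = 6.657 m² sabins.
V = 105 m³. Target absorption A₂ = 0.161 × 105 / 1.57 = 10.768 sabins.
Absorption to add: 10.768 − 6.657 = 4.111 sabins.
Net gain per m²: Δα = 0.84 − 0.03 = 0.81.
Area = ΔA/Δα = 4.111/0.81 = 5.1 m².

5.1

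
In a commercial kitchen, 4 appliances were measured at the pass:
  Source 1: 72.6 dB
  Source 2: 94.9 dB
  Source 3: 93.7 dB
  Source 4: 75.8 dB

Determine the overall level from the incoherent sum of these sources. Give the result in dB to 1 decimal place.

97.4 dB

Σ 10^(Lᵢ/10) = 5.491e+09.
Back to dB: 10·log₁₀ Σ = 97.4 dB.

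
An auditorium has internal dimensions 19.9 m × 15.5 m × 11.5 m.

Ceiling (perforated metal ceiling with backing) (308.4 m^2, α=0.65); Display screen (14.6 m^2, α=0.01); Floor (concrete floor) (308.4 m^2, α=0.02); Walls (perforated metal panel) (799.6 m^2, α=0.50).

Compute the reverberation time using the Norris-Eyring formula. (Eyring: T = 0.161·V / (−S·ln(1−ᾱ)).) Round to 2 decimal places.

Total surface area S = 308.4 + 14.6 + 308.4 + 799.6 = 1431.0 m^2.
Absorption A = 308.4·0.65 + 14.6·0.01 + 308.4·0.02 + 799.6·0.50 = 606.574 sabins.
ᾱ = 606.574 / 1431.0 = 0.4239.
−S·ln(1−ᾱ) = −1431.0 × ln(1 − 0.4239) = 789.159.
V = 19.9 × 15.5 × 11.5 = 3547.175 m³.
RT60 = 0.161 × 3547.175 / 789.159 = 0.72 s.

0.72 sec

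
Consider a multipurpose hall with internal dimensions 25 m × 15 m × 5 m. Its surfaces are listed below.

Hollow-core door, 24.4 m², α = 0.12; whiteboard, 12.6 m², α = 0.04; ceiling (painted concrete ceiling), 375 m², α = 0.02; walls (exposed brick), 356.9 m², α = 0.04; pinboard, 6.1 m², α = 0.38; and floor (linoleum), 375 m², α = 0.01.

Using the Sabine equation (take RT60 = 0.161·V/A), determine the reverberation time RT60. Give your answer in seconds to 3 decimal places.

9.652 s

Equivalent absorption area: A = 24.4×0.12 + 12.6×0.04 + 375×0.02 + 356.9×0.04 + 6.1×0.38 + 375×0.01 = 31.276 m².
Room volume: 1875 m³.
Sabine: RT60 = 0.161 × 1875 / 31.276 = 9.652 s.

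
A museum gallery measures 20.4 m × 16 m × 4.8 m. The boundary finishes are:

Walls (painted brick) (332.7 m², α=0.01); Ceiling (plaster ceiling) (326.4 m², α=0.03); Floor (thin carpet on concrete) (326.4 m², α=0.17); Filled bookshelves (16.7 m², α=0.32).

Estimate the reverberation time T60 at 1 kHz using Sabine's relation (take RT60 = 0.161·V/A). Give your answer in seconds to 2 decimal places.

A = Σ Sᵢαᵢ = 332.7·0.01 + 326.4·0.03 + 326.4·0.17 + 16.7·0.32 = 73.951 sabins.
V = 20.4·16·4.8 = 1566.72 m³.
T = 0.161 V/A = 0.161·1566.72/73.951 = 3.41 s.

3.41 s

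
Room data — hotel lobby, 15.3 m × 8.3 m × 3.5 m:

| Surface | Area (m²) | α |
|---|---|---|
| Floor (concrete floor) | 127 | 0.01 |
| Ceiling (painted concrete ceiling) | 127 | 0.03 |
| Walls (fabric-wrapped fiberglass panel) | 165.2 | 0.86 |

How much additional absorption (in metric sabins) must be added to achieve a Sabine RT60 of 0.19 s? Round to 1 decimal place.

Equivalent absorption area: A₁ = 127·0.01 + 127·0.03 + 165.2·0.86 = 147.152 m².
Target A₂ = 0.161·444.465/0.19 = 376.626 sabins (V = 444.465 m³).
ΔA = A₂ − A₁ = 376.626 − 147.152 = 229.5 sabins.

229.5 sabins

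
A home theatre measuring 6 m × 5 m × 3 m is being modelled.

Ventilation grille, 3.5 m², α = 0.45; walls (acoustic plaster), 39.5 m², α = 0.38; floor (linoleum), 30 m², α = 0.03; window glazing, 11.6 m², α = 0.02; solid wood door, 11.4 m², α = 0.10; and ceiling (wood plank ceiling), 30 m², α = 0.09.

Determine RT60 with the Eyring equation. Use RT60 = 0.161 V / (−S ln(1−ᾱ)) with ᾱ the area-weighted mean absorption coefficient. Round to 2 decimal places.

0.61 s

Total surface area S = 3.5 + 39.5 + 30 + 11.6 + 11.4 + 30 = 126.0 m².
Σ(Sᵢαᵢ) = 3.5·0.45 + 39.5·0.38 + 30·0.03 + 11.6·0.02 + 11.4·0.10 + 30·0.09 = 21.557.
Mean coefficient ᾱ = A/S = 0.1711.
−S·ln(1−ᾱ) = −126.0 × ln(1 − 0.1711) = 23.645.
V = 6 × 5 × 3 = 90 m³.
T = 0.161·V/[−S·ln(1−ᾱ)] = 0.161·90/23.645 = 0.61 s.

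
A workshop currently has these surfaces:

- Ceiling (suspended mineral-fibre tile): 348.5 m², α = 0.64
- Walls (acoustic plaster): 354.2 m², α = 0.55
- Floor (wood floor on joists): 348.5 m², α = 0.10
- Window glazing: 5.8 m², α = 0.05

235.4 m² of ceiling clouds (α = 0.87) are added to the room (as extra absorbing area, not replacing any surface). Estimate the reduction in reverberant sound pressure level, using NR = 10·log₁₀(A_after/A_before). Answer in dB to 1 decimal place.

1.6 dB

Equivalent absorption area: A_before = 348.5*0.64 + 354.2*0.55 + 348.5*0.10 + 5.8*0.05 = 452.990 m².
Added absorption = 235.4 × 0.87 = 204.798 sabins.
A_after = 452.990 + 204.798 = 657.788 sabins.
NR = 10·log₁₀(657.788/452.990) = 1.6 dB.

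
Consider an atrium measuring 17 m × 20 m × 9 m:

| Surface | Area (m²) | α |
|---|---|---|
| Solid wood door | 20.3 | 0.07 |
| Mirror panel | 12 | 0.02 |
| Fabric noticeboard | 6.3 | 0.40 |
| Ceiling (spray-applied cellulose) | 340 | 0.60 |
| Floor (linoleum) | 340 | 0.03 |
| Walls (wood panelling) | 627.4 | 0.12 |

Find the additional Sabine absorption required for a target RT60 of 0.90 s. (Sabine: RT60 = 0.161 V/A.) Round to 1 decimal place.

A₁ = Σ Sᵢαᵢ = 20.3×0.07 + 12×0.02 + 6.3×0.40 + 340×0.60 + 340×0.03 + 627.4×0.12 = 293.669 sabins.
Target A₂ = 0.161·3060/0.90 = 547.400 sabins (V = 3060 m³).
ΔA = A₂ − A₁ = 547.400 − 293.669 = 253.7 sabins.

253.7 sabins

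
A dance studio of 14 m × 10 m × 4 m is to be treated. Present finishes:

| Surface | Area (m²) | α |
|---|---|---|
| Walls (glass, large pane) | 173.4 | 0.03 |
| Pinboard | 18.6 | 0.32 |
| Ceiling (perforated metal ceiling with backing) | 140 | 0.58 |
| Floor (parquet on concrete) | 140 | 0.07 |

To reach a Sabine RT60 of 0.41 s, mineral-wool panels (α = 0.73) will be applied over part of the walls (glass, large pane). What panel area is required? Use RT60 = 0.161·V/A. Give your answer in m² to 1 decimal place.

168.2

Summing Sᵢαᵢ: 5.202 + 5.952 + 81.200 + 9.800 → A₁ = 102.154 sabins.
V = 560 m³. Target absorption A₂ = 0.161 × 560 / 0.41 = 219.902 sabins.
Absorption to add: 219.902 − 102.154 = 117.748 sabins.
Each m² of panel replacing the walls (glass, large pane) adds (0.73 − 0.03) = 0.70 sabins.
Area = ΔA/Δα = 117.748/0.70 = 168.2 m².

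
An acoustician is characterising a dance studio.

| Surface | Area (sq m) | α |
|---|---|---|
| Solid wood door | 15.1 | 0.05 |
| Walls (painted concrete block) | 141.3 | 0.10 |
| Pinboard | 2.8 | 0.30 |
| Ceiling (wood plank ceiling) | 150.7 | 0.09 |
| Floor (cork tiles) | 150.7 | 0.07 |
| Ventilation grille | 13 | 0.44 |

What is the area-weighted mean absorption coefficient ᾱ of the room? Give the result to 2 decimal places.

Total surface area S = 473.6 sq m.
A = 15.1×0.05 + 141.3×0.10 + 2.8×0.30 + 150.7×0.09 + 150.7×0.07 + 13×0.44 = 45.557 sabins.
ᾱ = 45.557 / 473.6 = 0.10.

0.10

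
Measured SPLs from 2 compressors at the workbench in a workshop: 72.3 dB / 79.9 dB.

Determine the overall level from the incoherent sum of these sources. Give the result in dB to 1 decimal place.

Converting to relative power and adding: 10^(72.3/10) + 10^(79.9/10) = 1.147e+08.
Back to dB: 10·log₁₀ Σ = 80.6 dB.

80.6 dB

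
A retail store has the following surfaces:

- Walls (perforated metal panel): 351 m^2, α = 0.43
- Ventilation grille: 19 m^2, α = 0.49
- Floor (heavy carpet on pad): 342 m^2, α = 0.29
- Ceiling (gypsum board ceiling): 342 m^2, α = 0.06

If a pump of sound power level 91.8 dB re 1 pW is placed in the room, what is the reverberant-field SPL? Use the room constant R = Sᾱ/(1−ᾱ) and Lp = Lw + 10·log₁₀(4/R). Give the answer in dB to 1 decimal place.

72.0 dB

A = 279.940 sabins; S = 1054.0 m^2.
ᾱ = 0.2656, so room constant R = A/(1−ᾱ) = 381.182 m^2.
Lp = 91.8 + 10·log₁₀(4/381.182) = 91.8 + (-19.79) = 72.0 dB.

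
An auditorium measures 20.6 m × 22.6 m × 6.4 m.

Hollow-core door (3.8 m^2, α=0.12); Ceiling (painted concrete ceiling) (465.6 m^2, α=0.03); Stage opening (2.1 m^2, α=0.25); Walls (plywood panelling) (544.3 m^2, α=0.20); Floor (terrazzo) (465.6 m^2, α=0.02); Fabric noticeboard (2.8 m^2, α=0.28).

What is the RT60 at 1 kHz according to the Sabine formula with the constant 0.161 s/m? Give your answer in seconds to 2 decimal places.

Summing Sᵢαᵢ: 0.456 + 13.968 + 0.525 + 108.860 + 9.312 + 0.784 → A = 133.905 sabins.
Room volume: 2979.584 m³.
Sabine: RT60 = 0.161 × 2979.584 / 133.905 = 3.58 s.

3.58 seconds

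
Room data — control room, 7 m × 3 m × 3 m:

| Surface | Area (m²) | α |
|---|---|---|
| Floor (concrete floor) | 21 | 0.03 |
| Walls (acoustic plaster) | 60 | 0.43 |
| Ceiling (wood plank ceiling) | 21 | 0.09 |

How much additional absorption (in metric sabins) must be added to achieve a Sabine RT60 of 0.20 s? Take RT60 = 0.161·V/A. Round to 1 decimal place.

22.4 sabins

Total absorption A₁ = 21×0.03 + 60×0.43 + 21×0.09
  = 0.630 + 25.800 + 1.890 = 28.320 m² sabins.
V = 63 m³. Required absorption A₂ = 0.161 × 63 / 0.20 = 50.715 sabins.
Additional absorption ΔA = 50.715 − 28.320 = 22.4 sabins.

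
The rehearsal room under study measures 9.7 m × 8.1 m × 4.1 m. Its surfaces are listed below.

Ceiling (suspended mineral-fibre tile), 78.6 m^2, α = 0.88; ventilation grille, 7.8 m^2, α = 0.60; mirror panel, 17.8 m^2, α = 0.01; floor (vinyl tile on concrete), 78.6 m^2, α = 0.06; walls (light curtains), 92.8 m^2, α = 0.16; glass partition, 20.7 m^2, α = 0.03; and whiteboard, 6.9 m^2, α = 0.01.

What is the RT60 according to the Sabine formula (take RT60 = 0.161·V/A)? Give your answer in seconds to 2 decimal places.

Total absorption A = 78.6*0.88 + 7.8*0.60 + 17.8*0.01 + 78.6*0.06 + 92.8*0.16 + 20.7*0.03 + 6.9*0.01
  = 69.168 + 4.680 + 0.178 + 4.716 + 14.848 + 0.621 + 0.069 = 94.280 m^2 sabins.
V = 9.7·8.1·4.1 = 322.137 m³.
T = 0.161 V/A = 0.161·322.137/94.280 = 0.55 s.

0.55 sec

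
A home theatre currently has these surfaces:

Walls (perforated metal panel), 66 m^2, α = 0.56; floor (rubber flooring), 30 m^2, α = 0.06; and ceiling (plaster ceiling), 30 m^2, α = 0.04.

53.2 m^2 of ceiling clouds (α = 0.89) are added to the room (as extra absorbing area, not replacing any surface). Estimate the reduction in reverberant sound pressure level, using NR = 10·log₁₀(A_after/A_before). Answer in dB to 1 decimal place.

A_before = Σ Sᵢαᵢ = 66*0.56 + 30*0.06 + 30*0.04 = 39.960 sabins.
Added absorption = 53.2 × 0.89 = 47.348 sabins.
A_after = 39.960 + 47.348 = 87.308 sabins.
NR = 10·log₁₀(87.308/39.960) = 3.4 dB.

3.4 dB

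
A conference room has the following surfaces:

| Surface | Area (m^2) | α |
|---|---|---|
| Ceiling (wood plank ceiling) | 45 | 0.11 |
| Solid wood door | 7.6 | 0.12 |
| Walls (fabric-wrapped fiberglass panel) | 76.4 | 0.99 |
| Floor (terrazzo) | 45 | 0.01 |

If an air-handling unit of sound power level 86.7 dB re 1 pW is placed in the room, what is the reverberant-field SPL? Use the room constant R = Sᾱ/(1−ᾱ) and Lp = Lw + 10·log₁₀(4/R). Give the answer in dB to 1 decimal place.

Σ(Sᵢαᵢ) = 45·0.11 + 7.6·0.12 + 76.4·0.99 + 45·0.01 = 81.948; total area S = 174.0 m^2.
ᾱ = 0.4710, so room constant R = A/(1−ᾱ) = 154.911 m^2.
Lp = 86.7 + 10·log₁₀(4/154.911) = 86.7 + (-15.88) = 70.8 dB.

70.8 dB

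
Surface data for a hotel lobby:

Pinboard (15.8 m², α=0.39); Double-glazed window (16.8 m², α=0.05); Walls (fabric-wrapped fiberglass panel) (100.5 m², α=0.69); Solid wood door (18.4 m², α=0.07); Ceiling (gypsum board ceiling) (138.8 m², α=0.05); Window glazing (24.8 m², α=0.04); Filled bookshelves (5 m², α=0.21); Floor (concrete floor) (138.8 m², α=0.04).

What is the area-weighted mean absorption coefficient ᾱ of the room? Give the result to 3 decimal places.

Total surface area S = 458.9 m².
A = 15.8×0.39 + 16.8×0.05 + 100.5×0.69 + 18.4×0.07 + 138.8×0.05 + 24.8×0.04 + 5×0.21 + 138.8×0.04 = 92.169 sabins.
ᾱ = 92.169 / 458.9 = 0.201.

0.201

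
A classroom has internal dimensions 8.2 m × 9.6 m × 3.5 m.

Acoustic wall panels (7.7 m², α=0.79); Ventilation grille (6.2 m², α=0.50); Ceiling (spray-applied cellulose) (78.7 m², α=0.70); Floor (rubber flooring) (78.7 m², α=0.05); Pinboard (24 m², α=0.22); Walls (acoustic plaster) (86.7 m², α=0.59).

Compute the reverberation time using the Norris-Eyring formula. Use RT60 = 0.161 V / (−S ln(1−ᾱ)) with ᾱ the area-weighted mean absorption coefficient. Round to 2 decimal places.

0.27 s

S = Σ Sᵢ = 282.0 m².
Absorption A = 7.7·0.79 + 6.2·0.50 + 78.7·0.70 + 78.7·0.05 + 24·0.22 + 86.7·0.59 = 124.641 sabins.
ᾱ = 124.641 / 282.0 = 0.4420.
−S·ln(1−ᾱ) = −282.0 × ln(1 − 0.4420) = 164.518.
V = 8.2 × 9.6 × 3.5 = 275.52 m³.
T = 0.161·V/[−S·ln(1−ᾱ)] = 0.161·275.52/164.518 = 0.27 s.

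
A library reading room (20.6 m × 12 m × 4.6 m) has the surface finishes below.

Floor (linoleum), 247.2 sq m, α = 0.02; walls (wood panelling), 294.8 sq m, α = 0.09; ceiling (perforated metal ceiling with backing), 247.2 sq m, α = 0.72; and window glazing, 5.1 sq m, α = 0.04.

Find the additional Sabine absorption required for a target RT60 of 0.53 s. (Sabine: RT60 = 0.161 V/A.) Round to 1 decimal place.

135.8 sabins

Summing Sᵢαᵢ: 4.944 + 26.532 + 177.984 + 0.204 → A₁ = 209.664 sabins.
For T = 0.53 s, need A₂ = 0.161·V/T = 0.161·1137.12/0.53 = 345.427 sabins.
Additional absorption ΔA = 345.427 − 209.664 = 135.8 sabins.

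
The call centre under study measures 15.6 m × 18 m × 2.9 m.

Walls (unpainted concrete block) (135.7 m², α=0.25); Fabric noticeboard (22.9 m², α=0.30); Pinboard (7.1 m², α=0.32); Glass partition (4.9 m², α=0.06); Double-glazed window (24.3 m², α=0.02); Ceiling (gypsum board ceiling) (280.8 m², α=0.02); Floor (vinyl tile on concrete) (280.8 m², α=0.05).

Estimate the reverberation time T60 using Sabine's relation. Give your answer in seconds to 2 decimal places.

Total absorption A = 135.7×0.25 + 22.9×0.30 + 7.1×0.32 + 4.9×0.06 + 24.3×0.02 + 280.8×0.02 + 280.8×0.05
  = 33.925 + 6.870 + 2.272 + 0.294 + 0.486 + 5.616 + 14.040 = 63.503 m² sabins.
V = 15.6·18·2.9 = 814.32 m³.
T = 0.161 V/A = 0.161·814.32/63.503 = 2.06 s.

2.06 s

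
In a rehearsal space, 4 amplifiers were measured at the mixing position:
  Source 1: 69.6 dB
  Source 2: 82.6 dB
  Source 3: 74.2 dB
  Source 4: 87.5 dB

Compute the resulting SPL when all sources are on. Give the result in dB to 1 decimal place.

88.9 dB

Converting to relative power and adding: 10^(69.6/10) + 10^(82.6/10) + 10^(74.2/10) + 10^(87.5/10) = 7.797e+08.
Combined level = 10 log₁₀(7.797e+08) = 88.9 dB.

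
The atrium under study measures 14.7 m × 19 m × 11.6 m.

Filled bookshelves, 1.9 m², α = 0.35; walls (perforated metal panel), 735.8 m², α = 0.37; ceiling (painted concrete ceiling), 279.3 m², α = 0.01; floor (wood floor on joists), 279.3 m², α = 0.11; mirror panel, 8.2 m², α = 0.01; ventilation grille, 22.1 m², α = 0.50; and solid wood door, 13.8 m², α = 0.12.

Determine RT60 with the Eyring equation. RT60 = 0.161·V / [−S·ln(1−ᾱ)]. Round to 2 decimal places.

S = Σ Sᵢ = 1340.4 m².
Absorption A = 1.9×0.35 + 735.8×0.37 + 279.3×0.01 + 279.3×0.11 + 8.2×0.01 + 22.1×0.50 + 13.8×0.12 = 319.215 sabins.
Mean coefficient ᾱ = A/S = 0.2381.
−S·ln(1−ᾱ) = −1340.4 × ln(1 − 0.2381) = 364.508.
V = 14.7 × 19 × 11.6 = 3239.88 m³.
RT60 = 0.161 × 3239.88 / 364.508 = 1.43 s.

1.43 s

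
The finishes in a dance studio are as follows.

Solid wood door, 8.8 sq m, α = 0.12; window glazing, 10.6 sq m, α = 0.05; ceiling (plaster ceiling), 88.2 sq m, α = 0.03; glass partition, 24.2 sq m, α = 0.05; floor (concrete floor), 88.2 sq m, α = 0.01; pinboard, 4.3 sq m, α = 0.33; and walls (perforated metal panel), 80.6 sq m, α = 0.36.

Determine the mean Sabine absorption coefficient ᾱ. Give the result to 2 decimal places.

0.12

Total surface area S = 304.9 sq m.
Σ(Sᵢαᵢ) = 8.8*0.12 + 10.6*0.05 + 88.2*0.03 + 24.2*0.05 + 88.2*0.01 + 4.3*0.33 + 80.6*0.36 = 36.759.
ᾱ = 36.759 / 304.9 = 0.12.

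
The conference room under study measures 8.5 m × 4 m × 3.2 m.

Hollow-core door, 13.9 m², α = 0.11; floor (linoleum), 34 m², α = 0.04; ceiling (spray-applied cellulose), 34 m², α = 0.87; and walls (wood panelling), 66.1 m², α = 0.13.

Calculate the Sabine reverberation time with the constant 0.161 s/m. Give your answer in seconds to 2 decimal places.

0.43 s

Total absorption A = 13.9×0.11 + 34×0.04 + 34×0.87 + 66.1×0.13
  = 1.529 + 1.360 + 29.580 + 8.593 = 41.062 m² sabins.
V = 8.5·4·3.2 = 108.8 m³.
RT60 = 0.161 · V / A = 0.161 × 108.8 / 41.062 = 0.43 s.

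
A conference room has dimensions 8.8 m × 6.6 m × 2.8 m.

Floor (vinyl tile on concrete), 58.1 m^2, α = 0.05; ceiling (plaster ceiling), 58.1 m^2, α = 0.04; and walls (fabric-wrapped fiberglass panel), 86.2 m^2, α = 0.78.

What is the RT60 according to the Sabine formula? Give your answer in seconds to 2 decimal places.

0.36 sec

Summing Sᵢαᵢ: 2.905 + 2.324 + 67.236 → A = 72.465 sabins.
Room volume: 162.624 m³.
Sabine: RT60 = 0.161 × 162.624 / 72.465 = 0.36 s.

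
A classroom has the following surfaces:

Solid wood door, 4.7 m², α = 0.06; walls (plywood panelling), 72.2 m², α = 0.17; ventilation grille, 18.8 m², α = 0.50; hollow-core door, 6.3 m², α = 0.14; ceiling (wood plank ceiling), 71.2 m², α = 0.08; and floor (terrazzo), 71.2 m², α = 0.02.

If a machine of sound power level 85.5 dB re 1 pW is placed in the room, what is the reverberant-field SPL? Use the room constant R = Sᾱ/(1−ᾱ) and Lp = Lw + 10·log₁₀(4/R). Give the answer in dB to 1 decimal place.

Σ(Sᵢαᵢ) = 4.7·0.06 + 72.2·0.17 + 18.8·0.50 + 6.3·0.14 + 71.2·0.08 + 71.2·0.02 = 29.958; total area S = 244.4 m².
ᾱ = 0.1226, so room constant R = A/(1−ᾱ) = 34.144 m².
Lp = Lw + 10 log₁₀(4/R) = 85.5 -9.31 = 76.2 dB.

76.2 dB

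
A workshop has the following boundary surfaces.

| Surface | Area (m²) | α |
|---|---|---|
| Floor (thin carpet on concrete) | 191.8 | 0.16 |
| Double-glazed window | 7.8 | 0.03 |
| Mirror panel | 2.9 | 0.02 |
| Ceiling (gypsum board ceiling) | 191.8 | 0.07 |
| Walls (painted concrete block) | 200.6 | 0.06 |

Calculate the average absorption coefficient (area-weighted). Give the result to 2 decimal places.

0.09

Total surface area S = 594.9 m².
A = 191.8×0.16 + 7.8×0.03 + 2.9×0.02 + 191.8×0.07 + 200.6×0.06 = 56.442 sabins.
ᾱ = 56.442 / 594.9 = 0.09.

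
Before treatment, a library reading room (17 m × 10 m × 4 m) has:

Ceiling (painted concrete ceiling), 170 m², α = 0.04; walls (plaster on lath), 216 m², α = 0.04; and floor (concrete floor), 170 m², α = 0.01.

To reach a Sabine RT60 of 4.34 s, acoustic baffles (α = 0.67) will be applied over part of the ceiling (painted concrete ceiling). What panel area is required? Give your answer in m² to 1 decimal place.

12.8

Total absorption A₁ = 170×0.04 + 216×0.04 + 170×0.01
  = 6.800 + 8.640 + 1.700 = 17.140 m² sabins.
V = 680 m³. Target absorption A₂ = 0.161 × 680 / 4.34 = 25.226 sabins.
Absorption to add: 25.226 − 17.140 = 8.086 sabins.
Net gain per m²: Δα = 0.67 − 0.04 = 0.63.
Panel area = 8.086 / 0.63 = 12.8 m².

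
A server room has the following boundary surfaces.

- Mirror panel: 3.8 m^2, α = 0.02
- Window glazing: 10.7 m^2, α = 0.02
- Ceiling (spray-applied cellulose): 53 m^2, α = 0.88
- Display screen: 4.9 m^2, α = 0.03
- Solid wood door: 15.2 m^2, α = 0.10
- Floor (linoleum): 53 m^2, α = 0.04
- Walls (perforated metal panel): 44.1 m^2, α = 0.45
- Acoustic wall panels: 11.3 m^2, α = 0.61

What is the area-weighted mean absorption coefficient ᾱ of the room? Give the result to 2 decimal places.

S = Σ Sᵢ = 3.8 + 10.7 + 53 + 4.9 + 15.2 + 53 + 44.1 + 11.3 = 196.0 m^2.
Σ(Sᵢαᵢ) = 3.8·0.02 + 10.7·0.02 + 53·0.88 + 4.9·0.03 + 15.2·0.10 + 53·0.04 + 44.1·0.45 + 11.3·0.61 = 77.455.
ᾱ = 77.455 / 196.0 = 0.40.

0.40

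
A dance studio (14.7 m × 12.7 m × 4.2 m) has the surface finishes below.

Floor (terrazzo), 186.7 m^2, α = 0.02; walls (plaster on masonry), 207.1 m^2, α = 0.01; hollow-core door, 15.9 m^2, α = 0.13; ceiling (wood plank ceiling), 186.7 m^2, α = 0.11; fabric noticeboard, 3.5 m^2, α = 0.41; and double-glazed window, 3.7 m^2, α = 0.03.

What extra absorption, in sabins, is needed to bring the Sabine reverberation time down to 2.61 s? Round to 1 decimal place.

18.4 sabins

Summing Sᵢαᵢ: 3.734 + 2.071 + 2.067 + 20.537 + 1.435 + 0.111 → A₁ = 29.955 sabins.
V = 784.098 m³. Required absorption A₂ = 0.161 × 784.098 / 2.61 = 48.368 sabins.
Additional absorption ΔA = 48.368 − 29.955 = 18.4 sabins.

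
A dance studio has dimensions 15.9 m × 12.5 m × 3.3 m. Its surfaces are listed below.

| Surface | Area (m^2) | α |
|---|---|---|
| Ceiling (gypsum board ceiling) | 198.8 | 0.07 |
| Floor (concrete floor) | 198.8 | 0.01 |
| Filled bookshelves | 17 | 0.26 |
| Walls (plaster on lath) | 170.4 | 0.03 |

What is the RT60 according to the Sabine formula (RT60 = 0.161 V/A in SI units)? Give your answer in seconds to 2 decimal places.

4.15 seconds

Total absorption A = 198.8×0.07 + 198.8×0.01 + 17×0.26 + 170.4×0.03
  = 13.916 + 1.988 + 4.420 + 5.112 = 25.436 m^2 sabins.
V = 15.9·12.5·3.3 = 655.875 m³.
Sabine: RT60 = 0.161 × 655.875 / 25.436 = 4.15 s.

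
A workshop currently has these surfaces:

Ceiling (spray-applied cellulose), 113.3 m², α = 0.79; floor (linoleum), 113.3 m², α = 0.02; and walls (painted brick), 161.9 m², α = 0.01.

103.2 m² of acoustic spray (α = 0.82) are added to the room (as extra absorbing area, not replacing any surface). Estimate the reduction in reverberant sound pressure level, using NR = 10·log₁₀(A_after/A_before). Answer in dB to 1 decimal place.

2.8 dB

Summing Sᵢαᵢ: 89.507 + 2.266 + 1.619 → A_before = 93.392 sabins.
Treatment contributes 103.2·0.82 = 84.624 sabins.
New total A_after = 178.016 sabins.
Reduction = 10 log₁₀(A_after/A_before) = 10 log₁₀(1.9061) = 2.8 dB.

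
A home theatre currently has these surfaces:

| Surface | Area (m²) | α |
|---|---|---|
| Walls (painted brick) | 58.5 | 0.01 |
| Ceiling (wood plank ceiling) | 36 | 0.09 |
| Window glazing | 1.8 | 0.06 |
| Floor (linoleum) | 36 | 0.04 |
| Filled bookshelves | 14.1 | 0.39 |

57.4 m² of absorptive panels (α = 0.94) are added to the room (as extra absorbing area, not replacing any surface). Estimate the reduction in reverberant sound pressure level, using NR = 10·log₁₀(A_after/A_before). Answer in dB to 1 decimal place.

7.8 dB

A_before = Σ Sᵢαᵢ = 58.5×0.01 + 36×0.09 + 1.8×0.06 + 36×0.04 + 14.1×0.39 = 10.872 sabins.
Added absorption = 57.4 × 0.94 = 53.956 sabins.
A_after = 10.872 + 53.956 = 64.828 sabins.
Reduction = 10 log₁₀(A_after/A_before) = 10 log₁₀(5.9628) = 7.8 dB.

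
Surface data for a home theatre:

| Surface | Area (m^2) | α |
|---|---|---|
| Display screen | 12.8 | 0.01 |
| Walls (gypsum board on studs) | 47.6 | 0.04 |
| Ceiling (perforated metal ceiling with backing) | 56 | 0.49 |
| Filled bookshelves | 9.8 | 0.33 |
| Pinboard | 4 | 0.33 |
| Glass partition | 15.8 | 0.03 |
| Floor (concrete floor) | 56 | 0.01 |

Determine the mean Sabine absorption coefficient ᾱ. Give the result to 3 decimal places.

0.174

Total surface area S = 202.0 m^2.
A = 12.8*0.01 + 47.6*0.04 + 56*0.49 + 9.8*0.33 + 4*0.33 + 15.8*0.03 + 56*0.01 = 35.060 sabins.
ᾱ = 35.060 / 202.0 = 0.174.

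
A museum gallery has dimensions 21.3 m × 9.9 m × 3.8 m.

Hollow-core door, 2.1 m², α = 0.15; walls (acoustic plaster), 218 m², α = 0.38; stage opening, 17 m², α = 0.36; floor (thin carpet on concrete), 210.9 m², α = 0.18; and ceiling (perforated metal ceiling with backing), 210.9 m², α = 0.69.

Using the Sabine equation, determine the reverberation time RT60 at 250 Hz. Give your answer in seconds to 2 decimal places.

Equivalent absorption area: A = 2.1·0.15 + 218·0.38 + 17·0.36 + 210.9·0.18 + 210.9·0.69 = 272.758 m².
Volume V = 21.3 × 9.9 × 3.8 = 801.306 m³.
RT60 = 0.161 · V / A = 0.161 × 801.306 / 272.758 = 0.47 s.

0.47 s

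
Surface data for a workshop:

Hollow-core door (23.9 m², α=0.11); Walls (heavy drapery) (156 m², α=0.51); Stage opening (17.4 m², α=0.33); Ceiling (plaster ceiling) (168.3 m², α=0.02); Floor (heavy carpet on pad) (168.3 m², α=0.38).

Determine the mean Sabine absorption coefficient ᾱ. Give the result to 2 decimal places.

Total surface area S = 533.9 m².
A = 23.9*0.11 + 156*0.51 + 17.4*0.33 + 168.3*0.02 + 168.3*0.38 = 155.251 sabins.
ᾱ = A/S = 0.29.

0.29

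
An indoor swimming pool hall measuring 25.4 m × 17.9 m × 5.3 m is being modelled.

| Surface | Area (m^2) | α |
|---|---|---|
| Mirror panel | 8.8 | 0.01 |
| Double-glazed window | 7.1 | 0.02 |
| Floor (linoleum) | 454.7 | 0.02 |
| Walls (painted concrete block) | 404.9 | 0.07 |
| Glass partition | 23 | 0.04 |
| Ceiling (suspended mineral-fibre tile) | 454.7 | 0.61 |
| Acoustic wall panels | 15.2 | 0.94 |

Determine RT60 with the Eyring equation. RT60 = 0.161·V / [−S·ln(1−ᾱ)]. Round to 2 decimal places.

1.03 seconds

S = Σ Sᵢ = 1368.4 m^2.
Absorption A = 8.8·0.01 + 7.1·0.02 + 454.7·0.02 + 404.9·0.07 + 23·0.04 + 454.7·0.61 + 15.2·0.94 = 330.242 sabins.
ᾱ = 330.242 / 1368.4 = 0.2413.
−S·ln(1−ᾱ) = −1368.4 × ln(1 − 0.2413) = 377.882.
V = 25.4 × 17.9 × 5.3 = 2409.698 m³.
RT60 = 0.161 × 2409.698 / 377.882 = 1.03 s.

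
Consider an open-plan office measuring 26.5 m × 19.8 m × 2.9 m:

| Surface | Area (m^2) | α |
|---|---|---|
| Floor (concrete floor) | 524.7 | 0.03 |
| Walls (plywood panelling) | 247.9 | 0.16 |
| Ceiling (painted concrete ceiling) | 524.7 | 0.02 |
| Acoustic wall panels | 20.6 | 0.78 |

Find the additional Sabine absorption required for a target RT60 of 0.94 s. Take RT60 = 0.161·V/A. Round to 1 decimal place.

178.7 sabins

Equivalent absorption area: A₁ = 524.7*0.03 + 247.9*0.16 + 524.7*0.02 + 20.6*0.78 = 81.967 m^2.
Target A₂ = 0.161·1521.63/0.94 = 260.620 sabins (V = 1521.63 m³).
Shortfall: 260.620 − 81.967 = 178.7 sabins.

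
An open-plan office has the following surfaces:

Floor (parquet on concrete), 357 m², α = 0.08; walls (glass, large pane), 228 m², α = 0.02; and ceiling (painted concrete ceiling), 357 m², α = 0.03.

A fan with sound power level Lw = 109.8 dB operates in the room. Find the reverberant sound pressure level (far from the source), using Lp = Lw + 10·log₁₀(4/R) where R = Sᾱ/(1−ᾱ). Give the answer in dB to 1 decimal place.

Σ(Sᵢαᵢ) = 357×0.08 + 228×0.02 + 357×0.03 = 43.830; total area S = 942.0 m².
ᾱ = 0.0465, so room constant R = A/(1−ᾱ) = 45.967 m².
Lp = Lw + 10 log₁₀(4/R) = 109.8 -10.60 = 99.2 dB.

99.2 dB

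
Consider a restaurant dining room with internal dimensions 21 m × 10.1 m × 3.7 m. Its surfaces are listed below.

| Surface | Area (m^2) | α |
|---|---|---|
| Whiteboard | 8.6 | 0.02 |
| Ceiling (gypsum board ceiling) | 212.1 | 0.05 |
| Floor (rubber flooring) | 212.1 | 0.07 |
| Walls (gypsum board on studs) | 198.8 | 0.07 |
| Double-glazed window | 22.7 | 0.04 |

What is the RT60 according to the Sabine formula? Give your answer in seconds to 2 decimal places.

3.12 s

Equivalent absorption area: A = 8.6·0.02 + 212.1·0.05 + 212.1·0.07 + 198.8·0.07 + 22.7·0.04 = 40.448 m^2.
V = 21·10.1·3.7 = 784.77 m³.
T = 0.161 V/A = 0.161·784.77/40.448 = 3.12 s.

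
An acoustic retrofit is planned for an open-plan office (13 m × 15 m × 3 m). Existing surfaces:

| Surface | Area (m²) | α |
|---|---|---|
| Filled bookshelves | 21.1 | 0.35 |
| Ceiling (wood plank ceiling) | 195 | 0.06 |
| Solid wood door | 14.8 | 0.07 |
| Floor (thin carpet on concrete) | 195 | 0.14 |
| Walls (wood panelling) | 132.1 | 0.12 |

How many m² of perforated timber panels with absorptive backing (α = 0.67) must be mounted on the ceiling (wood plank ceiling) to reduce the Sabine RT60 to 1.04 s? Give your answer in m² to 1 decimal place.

A₁ = Σ Sᵢαᵢ = 21.1*0.35 + 195*0.06 + 14.8*0.07 + 195*0.14 + 132.1*0.12 = 63.273 sabins.
Required A₂ = 0.161·585/1.04 = 90.562 sabins.
Absorption to add: 90.562 − 63.273 = 27.289 sabins.
Each m² of panel replacing the ceiling (wood plank ceiling) adds (0.67 − 0.06) = 0.61 sabins.
Panel area = 27.289 / 0.61 = 44.7 m².

44.7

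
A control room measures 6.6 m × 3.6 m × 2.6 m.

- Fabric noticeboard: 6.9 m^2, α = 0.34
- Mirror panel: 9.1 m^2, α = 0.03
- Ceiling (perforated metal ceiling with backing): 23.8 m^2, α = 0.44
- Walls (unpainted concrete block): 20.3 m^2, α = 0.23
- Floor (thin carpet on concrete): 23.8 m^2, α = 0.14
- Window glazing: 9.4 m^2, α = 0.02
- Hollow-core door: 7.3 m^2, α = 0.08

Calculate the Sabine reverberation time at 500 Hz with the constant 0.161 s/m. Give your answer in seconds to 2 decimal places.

A = Σ Sᵢαᵢ = 6.9×0.34 + 9.1×0.03 + 23.8×0.44 + 20.3×0.23 + 23.8×0.14 + 9.4×0.02 + 7.3×0.08 = 21.864 sabins.
Volume V = 6.6 × 3.6 × 2.6 = 61.776 m³.
RT60 = 0.161 · V / A = 0.161 × 61.776 / 21.864 = 0.45 s.

0.45 seconds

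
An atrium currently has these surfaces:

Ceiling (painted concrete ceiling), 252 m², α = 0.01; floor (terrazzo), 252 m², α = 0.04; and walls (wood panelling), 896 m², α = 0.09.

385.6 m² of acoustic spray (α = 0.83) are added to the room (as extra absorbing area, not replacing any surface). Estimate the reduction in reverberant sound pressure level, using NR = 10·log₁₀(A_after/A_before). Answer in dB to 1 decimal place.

Equivalent absorption area: A_before = 252*0.01 + 252*0.04 + 896*0.09 = 93.240 m².
Added absorption = 385.6 × 0.83 = 320.048 sabins.
A_after = 93.240 + 320.048 = 413.288 sabins.
Reduction = 10 log₁₀(A_after/A_before) = 10 log₁₀(4.4325) = 6.5 dB.

6.5 dB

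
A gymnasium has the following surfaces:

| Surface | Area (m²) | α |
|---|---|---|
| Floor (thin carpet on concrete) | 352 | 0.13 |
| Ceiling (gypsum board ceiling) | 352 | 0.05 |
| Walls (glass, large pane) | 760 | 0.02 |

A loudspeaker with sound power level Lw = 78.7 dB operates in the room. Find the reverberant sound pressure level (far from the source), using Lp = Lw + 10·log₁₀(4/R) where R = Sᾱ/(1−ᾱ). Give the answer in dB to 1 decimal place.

65.5 dB

A = 78.560 sabins; S = 1464.0 m².
ᾱ = 0.0537, so room constant R = A/(1−ᾱ) = 83.018 m².
Lp = 78.7 + 10·log₁₀(4/83.018) = 78.7 + (-13.17) = 65.5 dB.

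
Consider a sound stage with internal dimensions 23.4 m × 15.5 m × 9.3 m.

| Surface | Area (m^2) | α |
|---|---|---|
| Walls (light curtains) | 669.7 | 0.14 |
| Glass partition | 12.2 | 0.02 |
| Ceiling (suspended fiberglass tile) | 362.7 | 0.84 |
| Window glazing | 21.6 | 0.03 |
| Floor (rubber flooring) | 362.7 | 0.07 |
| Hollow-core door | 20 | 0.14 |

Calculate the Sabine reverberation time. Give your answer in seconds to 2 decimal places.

1.27 s

A = Σ Sᵢαᵢ = 669.7·0.14 + 12.2·0.02 + 362.7·0.84 + 21.6·0.03 + 362.7·0.07 + 20·0.14 = 427.507 sabins.
Volume V = 23.4 × 15.5 × 9.3 = 3373.11 m³.
T = 0.161 V/A = 0.161·3373.11/427.507 = 1.27 s.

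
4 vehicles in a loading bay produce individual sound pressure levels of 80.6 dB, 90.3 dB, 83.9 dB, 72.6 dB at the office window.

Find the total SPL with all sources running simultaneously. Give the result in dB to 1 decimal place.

Sum in the linear (power) domain: Σ 10^(Lᵢ/10) = 10^(80.6/10) + 10^(90.3/10) + 10^(83.9/10) + 10^(72.6/10) = 1.45e+09.
Back to dB: 10·log₁₀ Σ = 91.6 dB.

91.6 dB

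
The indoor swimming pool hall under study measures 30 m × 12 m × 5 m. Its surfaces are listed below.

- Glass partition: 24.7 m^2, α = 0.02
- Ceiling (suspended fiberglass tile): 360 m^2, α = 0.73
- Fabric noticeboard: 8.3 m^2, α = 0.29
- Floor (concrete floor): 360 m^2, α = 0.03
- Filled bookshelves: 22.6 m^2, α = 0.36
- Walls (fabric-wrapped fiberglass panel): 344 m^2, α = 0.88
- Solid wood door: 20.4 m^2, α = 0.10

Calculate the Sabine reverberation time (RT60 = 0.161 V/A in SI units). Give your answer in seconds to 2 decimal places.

0.49 s

Summing Sᵢαᵢ: 0.494 + 262.800 + 2.407 + 10.800 + 8.136 + 302.720 + 2.040 → A = 589.397 sabins.
V = 30·12·5 = 1800 m³.
RT60 = 0.161 · V / A = 0.161 × 1800 / 589.397 = 0.49 s.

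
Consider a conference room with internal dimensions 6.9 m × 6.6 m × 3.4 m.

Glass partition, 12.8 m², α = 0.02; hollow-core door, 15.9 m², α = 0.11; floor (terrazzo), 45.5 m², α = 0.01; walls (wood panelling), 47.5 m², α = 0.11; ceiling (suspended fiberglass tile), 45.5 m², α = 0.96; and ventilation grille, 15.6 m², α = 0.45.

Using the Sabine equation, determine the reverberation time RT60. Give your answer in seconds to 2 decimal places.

0.43 seconds

Equivalent absorption area: A = 12.8·0.02 + 15.9·0.11 + 45.5·0.01 + 47.5·0.11 + 45.5·0.96 + 15.6·0.45 = 58.385 m².
Room volume: 154.836 m³.
T = 0.161 V/A = 0.161·154.836/58.385 = 0.43 s.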